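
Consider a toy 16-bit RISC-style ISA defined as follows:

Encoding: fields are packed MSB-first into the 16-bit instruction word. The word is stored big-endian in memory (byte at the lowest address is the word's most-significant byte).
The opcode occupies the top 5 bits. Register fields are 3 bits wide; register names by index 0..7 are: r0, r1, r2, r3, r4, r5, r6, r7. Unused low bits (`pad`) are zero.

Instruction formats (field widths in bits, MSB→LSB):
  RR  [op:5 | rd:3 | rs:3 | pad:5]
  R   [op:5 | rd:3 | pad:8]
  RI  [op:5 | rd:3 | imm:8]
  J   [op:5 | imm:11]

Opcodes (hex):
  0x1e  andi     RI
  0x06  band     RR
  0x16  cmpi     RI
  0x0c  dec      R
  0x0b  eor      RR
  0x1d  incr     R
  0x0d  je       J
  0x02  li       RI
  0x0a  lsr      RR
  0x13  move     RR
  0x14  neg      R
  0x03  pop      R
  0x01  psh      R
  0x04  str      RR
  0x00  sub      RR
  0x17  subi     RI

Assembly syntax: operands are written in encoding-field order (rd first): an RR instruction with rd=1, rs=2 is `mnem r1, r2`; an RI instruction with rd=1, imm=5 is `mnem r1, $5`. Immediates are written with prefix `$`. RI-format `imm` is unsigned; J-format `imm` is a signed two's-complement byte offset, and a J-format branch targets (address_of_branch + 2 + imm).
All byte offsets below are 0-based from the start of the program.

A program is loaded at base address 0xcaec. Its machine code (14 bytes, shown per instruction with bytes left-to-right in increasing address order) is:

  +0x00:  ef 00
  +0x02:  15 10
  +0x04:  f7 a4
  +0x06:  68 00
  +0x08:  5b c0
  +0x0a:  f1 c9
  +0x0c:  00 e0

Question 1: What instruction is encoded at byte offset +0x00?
incr r7

+0x00: ef 00 ⇒ word 0xef00 (big)
  op=0xef00>>11=0x1d ⇒ incr (R)
  rd@[10:8]=0x7 ⇒ r7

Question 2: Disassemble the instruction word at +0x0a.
off 0x0a: read f1 c9 as big → 0xf1c9
  op=0xf1c9>>11=0x1e ⇒ andi (RI)
  rd@[10:8]=0x1 ⇒ r1
  imm@[7:0]=0xc9 ⇒ $201

andi r1, $201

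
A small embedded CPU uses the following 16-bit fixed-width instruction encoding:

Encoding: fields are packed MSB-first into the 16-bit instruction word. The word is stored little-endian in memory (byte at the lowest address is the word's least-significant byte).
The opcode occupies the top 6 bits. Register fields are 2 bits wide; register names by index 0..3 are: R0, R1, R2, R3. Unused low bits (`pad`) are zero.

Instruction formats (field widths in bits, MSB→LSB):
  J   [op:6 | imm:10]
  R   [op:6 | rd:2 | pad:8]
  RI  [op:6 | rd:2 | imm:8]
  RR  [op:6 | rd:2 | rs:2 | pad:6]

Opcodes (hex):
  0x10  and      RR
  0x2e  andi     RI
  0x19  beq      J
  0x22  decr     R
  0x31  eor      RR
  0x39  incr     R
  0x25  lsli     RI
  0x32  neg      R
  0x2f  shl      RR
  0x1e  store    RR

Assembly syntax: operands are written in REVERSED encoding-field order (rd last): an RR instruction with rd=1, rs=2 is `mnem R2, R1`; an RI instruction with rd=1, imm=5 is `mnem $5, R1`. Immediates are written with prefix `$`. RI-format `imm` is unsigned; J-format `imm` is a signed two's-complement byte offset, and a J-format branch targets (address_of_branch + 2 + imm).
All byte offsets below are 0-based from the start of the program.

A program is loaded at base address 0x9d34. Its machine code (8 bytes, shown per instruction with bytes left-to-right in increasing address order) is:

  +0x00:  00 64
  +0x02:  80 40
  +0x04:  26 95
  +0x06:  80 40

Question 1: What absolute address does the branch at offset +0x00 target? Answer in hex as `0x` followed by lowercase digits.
@+00  little-endian(00 64) = 0x6400
  op=0x6400>>10=0x19 ⇒ beq (J)
  imm: (w>>0)&0x3ff=0x0 → $0
  target = base 0x9d34 + off 0x00 + 2 + imm 0 = 0x9d36

0x9d36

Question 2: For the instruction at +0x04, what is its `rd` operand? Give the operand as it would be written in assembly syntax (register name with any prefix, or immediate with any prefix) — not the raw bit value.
R1

+0x04: 26 95 ⇒ word 0x9526 (little)
  opcode bits[15:10]=0x25: lsli/RI
  rd: (w>>8)&0x3=0x1 → R1
  imm: (w>>0)&0xff=0x26 → $38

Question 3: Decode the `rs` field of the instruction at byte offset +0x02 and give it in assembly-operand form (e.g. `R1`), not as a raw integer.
R2

+0x02: 80 40 ⇒ word 0x4080 (little)
  opcode bits[15:10]=0x10: and/RR
  rd: (w>>8)&0x3=0x0 → R0
  rs: (w>>6)&0x3=0x2 → R2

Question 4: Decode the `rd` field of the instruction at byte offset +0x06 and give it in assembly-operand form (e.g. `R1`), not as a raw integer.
@+06  little-endian(80 40) = 0x4080
  op=0x4080>>10=0x10 ⇒ and (RR)
  rd@[9:8]=0x0 ⇒ R0
  rs@[7:6]=0x2 ⇒ R2

R0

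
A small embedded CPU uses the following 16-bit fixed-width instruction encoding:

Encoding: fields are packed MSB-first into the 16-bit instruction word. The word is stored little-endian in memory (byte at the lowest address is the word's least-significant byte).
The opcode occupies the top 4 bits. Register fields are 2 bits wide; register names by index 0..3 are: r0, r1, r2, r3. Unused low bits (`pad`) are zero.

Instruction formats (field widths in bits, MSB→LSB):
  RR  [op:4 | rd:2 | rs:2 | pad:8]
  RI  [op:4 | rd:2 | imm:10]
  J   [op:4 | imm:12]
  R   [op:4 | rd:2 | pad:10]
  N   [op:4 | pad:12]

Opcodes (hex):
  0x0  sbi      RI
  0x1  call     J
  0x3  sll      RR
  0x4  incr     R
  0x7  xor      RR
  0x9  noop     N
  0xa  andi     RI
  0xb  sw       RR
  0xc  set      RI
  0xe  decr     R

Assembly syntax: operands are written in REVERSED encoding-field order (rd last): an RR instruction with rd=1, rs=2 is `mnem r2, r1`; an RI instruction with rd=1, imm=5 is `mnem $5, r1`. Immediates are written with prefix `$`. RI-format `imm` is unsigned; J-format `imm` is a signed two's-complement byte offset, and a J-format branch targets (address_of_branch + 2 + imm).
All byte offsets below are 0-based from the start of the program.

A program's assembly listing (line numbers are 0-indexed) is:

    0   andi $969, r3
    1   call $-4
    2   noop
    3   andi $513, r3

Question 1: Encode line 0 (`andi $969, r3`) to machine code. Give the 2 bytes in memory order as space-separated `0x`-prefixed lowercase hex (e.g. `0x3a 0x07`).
line 0 (andi): pack op=0xa:4|rd=3:2|imm=969:10 = 0xafc9; little→ c9 af

0xc9 0xaf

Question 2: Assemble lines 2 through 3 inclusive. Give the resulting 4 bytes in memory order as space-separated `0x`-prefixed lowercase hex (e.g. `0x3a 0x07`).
0x00 0x90 0x01 0xae

line 2 (noop): pack op=0x9:4|pad=0:12 = 0x9000; little→ 00 90
line 3 (andi): pack op=0xa:4|rd=3:2|imm=513:10 = 0xae01; little→ 01 ae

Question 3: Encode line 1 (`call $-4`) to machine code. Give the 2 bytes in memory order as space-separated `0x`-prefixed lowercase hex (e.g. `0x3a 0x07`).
0xfc 0x1f

L1: call op=0x1:4|imm=-4:12 ⇒ 0x1ffc ⇒ little fc 1f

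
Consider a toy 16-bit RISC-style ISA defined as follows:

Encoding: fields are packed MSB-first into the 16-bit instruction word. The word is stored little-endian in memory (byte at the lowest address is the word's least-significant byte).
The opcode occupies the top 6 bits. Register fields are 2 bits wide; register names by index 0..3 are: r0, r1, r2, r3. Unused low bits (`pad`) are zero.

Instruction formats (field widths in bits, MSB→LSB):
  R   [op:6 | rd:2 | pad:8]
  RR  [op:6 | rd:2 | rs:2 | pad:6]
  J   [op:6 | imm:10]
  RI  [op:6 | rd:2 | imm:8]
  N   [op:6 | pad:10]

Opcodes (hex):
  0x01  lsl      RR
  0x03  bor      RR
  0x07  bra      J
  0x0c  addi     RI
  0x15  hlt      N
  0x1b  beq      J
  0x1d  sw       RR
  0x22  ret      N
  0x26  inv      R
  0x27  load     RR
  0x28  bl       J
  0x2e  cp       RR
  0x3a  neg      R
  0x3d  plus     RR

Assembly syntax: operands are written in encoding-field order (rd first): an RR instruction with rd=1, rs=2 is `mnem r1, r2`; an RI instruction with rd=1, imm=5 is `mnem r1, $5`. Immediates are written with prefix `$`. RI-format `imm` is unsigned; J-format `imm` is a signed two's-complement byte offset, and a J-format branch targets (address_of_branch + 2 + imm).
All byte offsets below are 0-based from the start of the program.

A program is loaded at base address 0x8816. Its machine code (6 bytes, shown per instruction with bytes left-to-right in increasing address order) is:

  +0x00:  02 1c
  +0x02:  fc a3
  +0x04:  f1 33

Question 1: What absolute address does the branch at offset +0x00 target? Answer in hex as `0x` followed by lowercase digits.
[00] 02 1c → 0x1c02
  opcode bits[15:10]=0x7: bra/J
  imm@[9:0]=0x2 ⇒ $2
  target = base 0x8816 + off 0x00 + 2 + imm 2 = 0x881a

0x881a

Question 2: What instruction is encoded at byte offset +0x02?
bl $-4

[02] fc a3 → 0xa3fc
  op=0xa3fc>>10=0x28 ⇒ bl (J)
  imm: (w>>0)&0x3ff=0x3fc (s10→-4) → $-4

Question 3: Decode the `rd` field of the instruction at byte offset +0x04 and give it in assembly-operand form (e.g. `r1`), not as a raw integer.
[04] f1 33 → 0x33f1
  opcode bits[15:10]=0xc: addi/RI
  [9:8] rd=3 = r3
  [7:0] imm=241 = $241

r3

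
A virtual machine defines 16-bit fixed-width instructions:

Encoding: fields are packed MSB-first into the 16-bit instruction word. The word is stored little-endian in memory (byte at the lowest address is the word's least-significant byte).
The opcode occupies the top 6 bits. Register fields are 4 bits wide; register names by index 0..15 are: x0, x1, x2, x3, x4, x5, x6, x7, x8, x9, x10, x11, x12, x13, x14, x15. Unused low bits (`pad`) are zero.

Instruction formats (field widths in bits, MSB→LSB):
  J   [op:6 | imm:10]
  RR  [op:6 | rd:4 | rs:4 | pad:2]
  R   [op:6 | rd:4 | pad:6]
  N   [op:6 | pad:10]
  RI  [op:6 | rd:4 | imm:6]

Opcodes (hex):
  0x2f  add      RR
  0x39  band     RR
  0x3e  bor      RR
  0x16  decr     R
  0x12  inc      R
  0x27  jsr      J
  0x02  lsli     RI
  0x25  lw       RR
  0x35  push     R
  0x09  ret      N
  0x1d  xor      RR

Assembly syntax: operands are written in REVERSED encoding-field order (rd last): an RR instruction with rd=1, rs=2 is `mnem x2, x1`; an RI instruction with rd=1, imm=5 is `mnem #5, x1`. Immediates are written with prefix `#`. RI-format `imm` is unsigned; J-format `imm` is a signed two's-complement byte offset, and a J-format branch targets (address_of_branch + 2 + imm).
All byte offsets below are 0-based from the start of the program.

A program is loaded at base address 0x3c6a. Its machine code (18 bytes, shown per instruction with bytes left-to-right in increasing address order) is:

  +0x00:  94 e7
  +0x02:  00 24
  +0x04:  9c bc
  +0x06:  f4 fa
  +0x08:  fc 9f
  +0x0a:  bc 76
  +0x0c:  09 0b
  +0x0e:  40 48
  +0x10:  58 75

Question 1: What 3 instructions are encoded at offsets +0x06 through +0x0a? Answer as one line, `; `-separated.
+0x06: f4 fa ⇒ word 0xfaf4 (little)
  op=0xfaf4>>10=0x3e ⇒ bor (RR)
  rd: (w>>6)&0xf=0xb → x11
  rs: (w>>2)&0xf=0xd → x13
+0x08: fc 9f ⇒ word 0x9ffc (little)
  op=0x9ffc>>10=0x27 ⇒ jsr (J)
  imm: (w>>0)&0x3ff=0x3fc (s10→-4) → #-4
+0x0a: bc 76 ⇒ word 0x76bc (little)
  op=0x76bc>>10=0x1d ⇒ xor (RR)
  rd: (w>>6)&0xf=0xa → x10
  rs: (w>>2)&0xf=0xf → x15

bor x13, x11; jsr #-4; xor x15, x10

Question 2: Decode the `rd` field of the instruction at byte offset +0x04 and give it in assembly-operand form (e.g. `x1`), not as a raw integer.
x2

+0x04: 9c bc ⇒ word 0xbc9c (little)
  opcode bits[15:10]=0x2f: add/RR
  rd: (w>>6)&0xf=0x2 → x2
  rs: (w>>2)&0xf=0x7 → x7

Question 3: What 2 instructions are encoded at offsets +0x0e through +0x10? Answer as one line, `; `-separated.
off 0x0e: read 40 48 as little → 0x4840
  top 6b → 0x12 → inc [R]
  rd: (w>>6)&0xf=0x1 → x1
off 0x10: read 58 75 as little → 0x7558
  top 6b → 0x1d → xor [RR]
  rd: (w>>6)&0xf=0x5 → x5
  rs: (w>>2)&0xf=0x6 → x6

inc x1; xor x6, x5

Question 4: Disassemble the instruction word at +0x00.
@+00  little-endian(94 e7) = 0xe794
  op=0xe794>>10=0x39 ⇒ band (RR)
  rd: (w>>6)&0xf=0xe → x14
  rs: (w>>2)&0xf=0x5 → x5

band x5, x14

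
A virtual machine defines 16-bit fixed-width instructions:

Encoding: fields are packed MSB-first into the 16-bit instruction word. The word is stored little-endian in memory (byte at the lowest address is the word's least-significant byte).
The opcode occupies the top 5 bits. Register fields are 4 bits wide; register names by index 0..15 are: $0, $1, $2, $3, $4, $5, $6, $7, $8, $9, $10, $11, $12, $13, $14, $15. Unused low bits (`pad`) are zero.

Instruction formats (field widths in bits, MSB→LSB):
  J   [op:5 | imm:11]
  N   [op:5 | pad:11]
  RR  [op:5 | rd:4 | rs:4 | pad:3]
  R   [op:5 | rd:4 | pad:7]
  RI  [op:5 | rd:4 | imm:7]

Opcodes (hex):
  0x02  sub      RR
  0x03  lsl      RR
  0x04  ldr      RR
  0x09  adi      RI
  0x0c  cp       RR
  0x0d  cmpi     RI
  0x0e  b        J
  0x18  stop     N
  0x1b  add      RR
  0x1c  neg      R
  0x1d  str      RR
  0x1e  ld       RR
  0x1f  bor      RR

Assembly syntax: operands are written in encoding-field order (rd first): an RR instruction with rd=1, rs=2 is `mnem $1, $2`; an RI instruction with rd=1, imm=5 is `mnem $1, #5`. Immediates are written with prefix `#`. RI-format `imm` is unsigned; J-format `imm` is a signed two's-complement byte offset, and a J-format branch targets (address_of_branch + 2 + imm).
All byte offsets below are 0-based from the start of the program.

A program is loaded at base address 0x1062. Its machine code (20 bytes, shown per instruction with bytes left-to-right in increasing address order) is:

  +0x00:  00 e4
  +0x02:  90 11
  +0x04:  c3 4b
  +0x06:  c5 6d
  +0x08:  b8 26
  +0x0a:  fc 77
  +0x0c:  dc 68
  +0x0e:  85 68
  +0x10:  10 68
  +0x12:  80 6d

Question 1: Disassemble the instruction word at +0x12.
+0x12: 80 6d ⇒ word 0x6d80 (little)
  op=0x6d80>>11=0xd ⇒ cmpi (RI)
  rd: (w>>7)&0xf=0xb → $11
  imm: (w>>0)&0x7f=0x0 → #0

cmpi $11, #0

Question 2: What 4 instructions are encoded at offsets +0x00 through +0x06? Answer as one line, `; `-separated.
[00] 00 e4 → 0xe400
  top 5b → 0x1c → neg [R]
  rd@[10:7]=0x8 ⇒ $8
[02] 90 11 → 0x1190
  top 5b → 0x2 → sub [RR]
  rd@[10:7]=0x3 ⇒ $3
  rs@[6:3]=0x2 ⇒ $2
[04] c3 4b → 0x4bc3
  top 5b → 0x9 → adi [RI]
  rd@[10:7]=0x7 ⇒ $7
  imm@[6:0]=0x43 ⇒ #67
[06] c5 6d → 0x6dc5
  top 5b → 0xd → cmpi [RI]
  rd@[10:7]=0xb ⇒ $11
  imm@[6:0]=0x45 ⇒ #69

neg $8; sub $3, $2; adi $7, #67; cmpi $11, #69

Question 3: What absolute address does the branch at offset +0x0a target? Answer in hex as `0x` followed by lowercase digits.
@+0a  little-endian(fc 77) = 0x77fc
  op=0x77fc>>11=0xe ⇒ b (J)
  imm: (w>>0)&0x7ff=0x7fc (s11→-4) → #-4
  target = base 0x1062 + off 0x0a + 2 + imm -4 = 0x106a

0x106a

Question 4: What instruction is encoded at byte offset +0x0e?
cmpi $1, #5

+0x0e: 85 68 ⇒ word 0x6885 (little)
  opcode bits[15:11]=0xd: cmpi/RI
  [10:7] rd=1 = $1
  [6:0] imm=5 = #5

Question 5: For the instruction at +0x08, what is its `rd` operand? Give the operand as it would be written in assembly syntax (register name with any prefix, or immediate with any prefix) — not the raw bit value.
[08] b8 26 → 0x26b8
  opcode bits[15:11]=0x4: ldr/RR
  [10:7] rd=13 = $13
  [6:3] rs=7 = $7

$13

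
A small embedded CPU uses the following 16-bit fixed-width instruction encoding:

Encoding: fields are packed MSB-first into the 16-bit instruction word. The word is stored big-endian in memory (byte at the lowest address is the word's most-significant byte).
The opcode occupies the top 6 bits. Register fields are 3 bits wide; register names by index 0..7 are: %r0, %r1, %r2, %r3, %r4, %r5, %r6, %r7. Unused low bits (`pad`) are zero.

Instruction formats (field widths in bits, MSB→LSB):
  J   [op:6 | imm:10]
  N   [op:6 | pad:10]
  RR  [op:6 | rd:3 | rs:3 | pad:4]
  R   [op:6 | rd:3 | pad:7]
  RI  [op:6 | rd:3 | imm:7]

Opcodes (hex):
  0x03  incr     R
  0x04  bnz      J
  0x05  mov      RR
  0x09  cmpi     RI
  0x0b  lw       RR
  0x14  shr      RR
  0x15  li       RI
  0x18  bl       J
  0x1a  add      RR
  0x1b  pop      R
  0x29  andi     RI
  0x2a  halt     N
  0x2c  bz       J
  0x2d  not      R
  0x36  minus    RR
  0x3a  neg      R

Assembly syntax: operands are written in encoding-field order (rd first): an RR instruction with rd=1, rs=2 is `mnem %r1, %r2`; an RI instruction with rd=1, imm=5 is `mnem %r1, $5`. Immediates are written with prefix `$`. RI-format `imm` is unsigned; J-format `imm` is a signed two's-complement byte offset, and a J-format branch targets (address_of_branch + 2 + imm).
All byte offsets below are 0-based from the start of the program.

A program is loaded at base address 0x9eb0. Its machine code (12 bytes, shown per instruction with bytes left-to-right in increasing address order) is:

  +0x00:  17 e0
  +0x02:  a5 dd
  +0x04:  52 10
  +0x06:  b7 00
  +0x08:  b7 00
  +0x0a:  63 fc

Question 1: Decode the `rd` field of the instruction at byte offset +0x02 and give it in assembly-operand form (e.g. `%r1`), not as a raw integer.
%r3

[02] a5 dd → 0xa5dd
  top 6b → 0x29 → andi [RI]
  rd: (w>>7)&0x7=0x3 → %r3
  imm: (w>>0)&0x7f=0x5d → $93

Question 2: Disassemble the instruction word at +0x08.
@+08  big-endian(b7 00) = 0xb700
  top 6b → 0x2d → not [R]
  rd@[9:7]=0x6 ⇒ %r6

not %r6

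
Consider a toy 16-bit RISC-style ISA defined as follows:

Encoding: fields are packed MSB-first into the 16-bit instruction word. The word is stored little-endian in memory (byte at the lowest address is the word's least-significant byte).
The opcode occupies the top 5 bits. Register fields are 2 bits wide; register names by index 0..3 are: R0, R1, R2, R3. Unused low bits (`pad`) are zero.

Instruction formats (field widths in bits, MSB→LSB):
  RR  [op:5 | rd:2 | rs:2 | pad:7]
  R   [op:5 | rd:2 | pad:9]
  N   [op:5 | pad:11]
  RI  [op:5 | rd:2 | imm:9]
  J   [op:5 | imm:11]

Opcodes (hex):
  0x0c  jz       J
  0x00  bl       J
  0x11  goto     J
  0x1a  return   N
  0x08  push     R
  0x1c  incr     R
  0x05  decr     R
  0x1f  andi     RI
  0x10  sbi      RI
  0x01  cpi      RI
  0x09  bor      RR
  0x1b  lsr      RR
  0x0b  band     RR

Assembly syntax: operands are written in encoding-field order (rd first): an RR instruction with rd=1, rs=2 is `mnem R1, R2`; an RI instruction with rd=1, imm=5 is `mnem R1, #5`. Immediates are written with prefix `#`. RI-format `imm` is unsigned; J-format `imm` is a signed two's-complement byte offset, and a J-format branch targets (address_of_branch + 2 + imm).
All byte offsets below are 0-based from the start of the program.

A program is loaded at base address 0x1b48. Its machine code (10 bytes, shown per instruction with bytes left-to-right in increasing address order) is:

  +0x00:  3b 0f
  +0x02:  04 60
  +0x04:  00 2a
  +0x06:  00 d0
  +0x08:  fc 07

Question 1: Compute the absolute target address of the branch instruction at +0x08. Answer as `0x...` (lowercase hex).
@+08  little-endian(fc 07) = 0x07fc
  op=0x07fc>>11=0x0 ⇒ bl (J)
  imm@[10:0]=0x7fc (s11→-4) ⇒ #-4
  target = base 0x1b48 + off 0x08 + 2 + imm -4 = 0x1b4e

0x1b4e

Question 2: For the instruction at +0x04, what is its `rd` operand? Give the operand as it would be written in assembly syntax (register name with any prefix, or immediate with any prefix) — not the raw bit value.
R1

off 0x04: read 00 2a as little → 0x2a00
  opcode bits[15:11]=0x5: decr/R
  rd@[10:9]=0x1 ⇒ R1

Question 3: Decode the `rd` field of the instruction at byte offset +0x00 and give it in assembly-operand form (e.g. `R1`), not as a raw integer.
@+00  little-endian(3b 0f) = 0x0f3b
  top 5b → 0x1 → cpi [RI]
  rd@[10:9]=0x3 ⇒ R3
  imm@[8:0]=0x13b ⇒ #315

R3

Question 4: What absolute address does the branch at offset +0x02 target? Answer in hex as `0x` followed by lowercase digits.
[02] 04 60 → 0x6004
  opcode bits[15:11]=0xc: jz/J
  [10:0] imm=4 = #4
  target = base 0x1b48 + off 0x02 + 2 + imm 4 = 0x1b50

0x1b50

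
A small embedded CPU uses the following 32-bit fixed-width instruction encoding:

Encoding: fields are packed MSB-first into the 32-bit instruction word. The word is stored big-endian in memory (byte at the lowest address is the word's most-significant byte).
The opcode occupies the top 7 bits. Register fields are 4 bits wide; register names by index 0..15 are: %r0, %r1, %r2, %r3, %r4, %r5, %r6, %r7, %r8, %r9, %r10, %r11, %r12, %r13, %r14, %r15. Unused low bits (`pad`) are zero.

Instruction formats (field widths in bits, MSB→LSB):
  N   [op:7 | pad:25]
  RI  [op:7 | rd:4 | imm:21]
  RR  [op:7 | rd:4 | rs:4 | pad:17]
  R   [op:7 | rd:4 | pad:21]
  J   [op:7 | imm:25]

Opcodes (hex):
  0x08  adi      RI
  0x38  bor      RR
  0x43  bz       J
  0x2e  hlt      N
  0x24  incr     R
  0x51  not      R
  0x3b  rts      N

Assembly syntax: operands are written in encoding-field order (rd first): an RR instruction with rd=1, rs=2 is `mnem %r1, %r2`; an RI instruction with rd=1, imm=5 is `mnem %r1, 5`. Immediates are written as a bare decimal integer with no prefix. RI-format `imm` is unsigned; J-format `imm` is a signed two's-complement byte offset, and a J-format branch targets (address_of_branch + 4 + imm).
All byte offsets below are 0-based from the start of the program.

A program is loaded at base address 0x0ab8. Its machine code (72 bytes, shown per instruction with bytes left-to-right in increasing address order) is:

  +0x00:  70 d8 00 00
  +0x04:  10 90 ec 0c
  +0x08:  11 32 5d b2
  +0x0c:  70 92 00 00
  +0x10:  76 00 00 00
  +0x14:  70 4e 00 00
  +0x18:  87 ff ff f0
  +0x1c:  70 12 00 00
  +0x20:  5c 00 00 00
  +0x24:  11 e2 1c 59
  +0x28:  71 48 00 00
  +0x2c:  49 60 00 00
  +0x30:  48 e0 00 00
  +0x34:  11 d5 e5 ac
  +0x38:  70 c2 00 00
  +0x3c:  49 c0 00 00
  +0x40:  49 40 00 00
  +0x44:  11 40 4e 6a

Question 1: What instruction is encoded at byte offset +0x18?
off 0x18: read 87 ff ff f0 as big → 0x87fffff0
  top 7b → 0x43 → bz [J]
  imm@[24:0]=0x1fffff0 (s25→-16) ⇒ -16

bz -16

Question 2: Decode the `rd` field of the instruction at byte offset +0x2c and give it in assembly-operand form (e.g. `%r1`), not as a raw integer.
[2c] 49 60 00 00 → 0x49600000
  op=0x49600000>>25=0x24 ⇒ incr (R)
  [24:21] rd=11 = %r11

%r11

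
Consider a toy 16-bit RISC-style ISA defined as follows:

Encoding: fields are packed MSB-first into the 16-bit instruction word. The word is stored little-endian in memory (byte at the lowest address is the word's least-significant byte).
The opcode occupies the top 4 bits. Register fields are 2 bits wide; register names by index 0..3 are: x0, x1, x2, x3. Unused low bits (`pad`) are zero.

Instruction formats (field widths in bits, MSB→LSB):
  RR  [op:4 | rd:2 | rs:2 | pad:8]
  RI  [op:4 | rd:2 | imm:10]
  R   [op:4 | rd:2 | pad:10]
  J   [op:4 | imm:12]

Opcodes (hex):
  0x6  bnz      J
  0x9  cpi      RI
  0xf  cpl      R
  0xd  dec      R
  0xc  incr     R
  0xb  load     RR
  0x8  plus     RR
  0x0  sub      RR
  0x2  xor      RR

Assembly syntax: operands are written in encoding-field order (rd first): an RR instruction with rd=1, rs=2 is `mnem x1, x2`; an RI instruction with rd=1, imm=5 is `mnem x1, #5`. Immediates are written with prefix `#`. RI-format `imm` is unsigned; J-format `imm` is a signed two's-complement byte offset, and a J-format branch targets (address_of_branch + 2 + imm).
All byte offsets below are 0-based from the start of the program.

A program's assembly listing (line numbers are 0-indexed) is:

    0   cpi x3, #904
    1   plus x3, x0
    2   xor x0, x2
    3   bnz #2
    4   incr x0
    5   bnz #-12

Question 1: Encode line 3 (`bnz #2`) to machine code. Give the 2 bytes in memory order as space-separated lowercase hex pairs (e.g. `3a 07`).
02 60

line 3 (bnz): pack op=0x6:4|imm=2:12 = 0x6002; little→ 02 60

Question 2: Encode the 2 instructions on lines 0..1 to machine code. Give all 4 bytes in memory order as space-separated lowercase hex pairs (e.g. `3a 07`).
L0: cpi op=0x9:4|rd=3:2|imm=904:10 ⇒ 0x9f88 ⇒ little 88 9f
L1: plus op=0x8:4|rd=3:2|rs=0:2|pad=0:8 ⇒ 0x8c00 ⇒ little 00 8c

88 9f 00 8c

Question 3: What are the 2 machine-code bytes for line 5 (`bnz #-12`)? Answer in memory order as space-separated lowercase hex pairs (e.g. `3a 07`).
f4 6f

5. bnz fields op=0x6:4|imm=-12:12 → word 6ff4h → f4 6f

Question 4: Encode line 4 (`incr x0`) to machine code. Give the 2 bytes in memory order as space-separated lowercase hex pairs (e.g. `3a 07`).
00 c0

L4: incr op=0xc:4|rd=0:2|pad=0:10 ⇒ 0xc000 ⇒ little 00 c0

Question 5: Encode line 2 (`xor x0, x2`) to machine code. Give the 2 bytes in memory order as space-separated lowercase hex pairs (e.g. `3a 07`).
line 2 (xor): pack op=0x2:4|rd=0:2|rs=2:2|pad=0:8 = 0x2200; little→ 00 22

00 22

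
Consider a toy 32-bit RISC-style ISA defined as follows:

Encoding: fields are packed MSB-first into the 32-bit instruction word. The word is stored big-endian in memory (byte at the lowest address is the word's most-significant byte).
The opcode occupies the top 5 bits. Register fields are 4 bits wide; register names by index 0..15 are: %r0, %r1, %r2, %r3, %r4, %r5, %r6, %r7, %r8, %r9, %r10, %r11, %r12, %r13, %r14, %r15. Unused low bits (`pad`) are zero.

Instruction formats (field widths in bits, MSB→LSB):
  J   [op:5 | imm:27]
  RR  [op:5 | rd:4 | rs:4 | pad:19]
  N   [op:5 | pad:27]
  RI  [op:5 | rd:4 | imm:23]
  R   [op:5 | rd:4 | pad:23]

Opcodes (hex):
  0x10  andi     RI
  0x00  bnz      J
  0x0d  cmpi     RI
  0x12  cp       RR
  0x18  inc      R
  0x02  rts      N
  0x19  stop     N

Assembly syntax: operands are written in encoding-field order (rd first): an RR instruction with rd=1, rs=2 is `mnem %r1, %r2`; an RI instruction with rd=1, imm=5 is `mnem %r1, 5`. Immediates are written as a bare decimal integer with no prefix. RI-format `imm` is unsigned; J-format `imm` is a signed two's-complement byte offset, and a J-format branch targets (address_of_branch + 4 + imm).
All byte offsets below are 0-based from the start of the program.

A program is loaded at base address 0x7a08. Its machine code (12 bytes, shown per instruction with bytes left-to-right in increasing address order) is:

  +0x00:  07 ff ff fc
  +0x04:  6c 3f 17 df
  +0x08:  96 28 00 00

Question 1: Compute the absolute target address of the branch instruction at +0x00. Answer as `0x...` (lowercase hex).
+0x00: 07 ff ff fc ⇒ word 0x07fffffc (big)
  top 5b → 0x0 → bnz [J]
  imm@[26:0]=0x7fffffc (s27→-4) ⇒ -4
  target = base 0x7a08 + off 0x00 + 4 + imm -4 = 0x7a08

0x7a08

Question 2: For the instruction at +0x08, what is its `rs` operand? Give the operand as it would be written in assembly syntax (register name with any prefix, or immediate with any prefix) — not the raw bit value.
%r5

off 0x08: read 96 28 00 00 as big → 0x96280000
  op=0x96280000>>27=0x12 ⇒ cp (RR)
  [26:23] rd=12 = %r12
  [22:19] rs=5 = %r5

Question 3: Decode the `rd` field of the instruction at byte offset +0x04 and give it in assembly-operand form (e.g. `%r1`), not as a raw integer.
off 0x04: read 6c 3f 17 df as big → 0x6c3f17df
  opcode bits[31:27]=0xd: cmpi/RI
  rd: (w>>23)&0xf=0x8 → %r8
  imm: (w>>0)&0x7fffff=0x3f17df → 4134879

%r8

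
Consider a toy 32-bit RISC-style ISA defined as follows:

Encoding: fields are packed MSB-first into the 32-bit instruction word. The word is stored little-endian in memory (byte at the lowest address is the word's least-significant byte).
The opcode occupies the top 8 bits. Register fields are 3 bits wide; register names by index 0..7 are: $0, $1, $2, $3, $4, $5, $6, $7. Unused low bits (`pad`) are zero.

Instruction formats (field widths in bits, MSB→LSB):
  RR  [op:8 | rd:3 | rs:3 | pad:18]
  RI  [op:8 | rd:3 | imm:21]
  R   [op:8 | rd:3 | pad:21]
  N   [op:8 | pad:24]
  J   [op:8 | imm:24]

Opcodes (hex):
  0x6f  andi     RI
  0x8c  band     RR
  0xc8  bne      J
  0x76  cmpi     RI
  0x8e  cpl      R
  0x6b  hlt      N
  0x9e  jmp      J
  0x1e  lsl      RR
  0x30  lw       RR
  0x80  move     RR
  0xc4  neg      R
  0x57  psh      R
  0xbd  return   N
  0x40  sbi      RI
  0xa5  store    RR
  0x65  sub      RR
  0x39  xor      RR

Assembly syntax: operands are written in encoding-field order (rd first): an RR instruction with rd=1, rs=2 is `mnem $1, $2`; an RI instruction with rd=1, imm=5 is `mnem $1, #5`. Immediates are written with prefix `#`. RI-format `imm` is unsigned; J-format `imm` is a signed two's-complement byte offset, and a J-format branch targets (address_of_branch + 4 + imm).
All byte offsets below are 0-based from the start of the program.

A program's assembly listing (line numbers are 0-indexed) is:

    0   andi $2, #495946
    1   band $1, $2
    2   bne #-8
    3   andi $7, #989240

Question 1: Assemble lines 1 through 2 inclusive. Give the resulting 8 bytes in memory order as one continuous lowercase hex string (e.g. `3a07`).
0000288cf8ffffc8

line 1 (band): pack op=0x8c:8|rd=1:3|rs=2:3|pad=0:18 = 0x8c280000; little→ 00 00 28 8c
line 2 (bne): pack op=0xc8:8|imm=-8:24 = 0xc8fffff8; little→ f8 ff ff c8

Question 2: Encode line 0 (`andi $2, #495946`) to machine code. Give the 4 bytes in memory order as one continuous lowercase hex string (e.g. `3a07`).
4a91476f

line 0 (andi): pack op=0x6f:8|rd=2:3|imm=495946:21 = 0x6f47914a; little→ 4a 91 47 6f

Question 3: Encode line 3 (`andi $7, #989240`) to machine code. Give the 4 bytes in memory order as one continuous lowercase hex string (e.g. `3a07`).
line 3 (andi): pack op=0x6f:8|rd=7:3|imm=989240:21 = 0x6fef1838; little→ 38 18 ef 6f

3818ef6f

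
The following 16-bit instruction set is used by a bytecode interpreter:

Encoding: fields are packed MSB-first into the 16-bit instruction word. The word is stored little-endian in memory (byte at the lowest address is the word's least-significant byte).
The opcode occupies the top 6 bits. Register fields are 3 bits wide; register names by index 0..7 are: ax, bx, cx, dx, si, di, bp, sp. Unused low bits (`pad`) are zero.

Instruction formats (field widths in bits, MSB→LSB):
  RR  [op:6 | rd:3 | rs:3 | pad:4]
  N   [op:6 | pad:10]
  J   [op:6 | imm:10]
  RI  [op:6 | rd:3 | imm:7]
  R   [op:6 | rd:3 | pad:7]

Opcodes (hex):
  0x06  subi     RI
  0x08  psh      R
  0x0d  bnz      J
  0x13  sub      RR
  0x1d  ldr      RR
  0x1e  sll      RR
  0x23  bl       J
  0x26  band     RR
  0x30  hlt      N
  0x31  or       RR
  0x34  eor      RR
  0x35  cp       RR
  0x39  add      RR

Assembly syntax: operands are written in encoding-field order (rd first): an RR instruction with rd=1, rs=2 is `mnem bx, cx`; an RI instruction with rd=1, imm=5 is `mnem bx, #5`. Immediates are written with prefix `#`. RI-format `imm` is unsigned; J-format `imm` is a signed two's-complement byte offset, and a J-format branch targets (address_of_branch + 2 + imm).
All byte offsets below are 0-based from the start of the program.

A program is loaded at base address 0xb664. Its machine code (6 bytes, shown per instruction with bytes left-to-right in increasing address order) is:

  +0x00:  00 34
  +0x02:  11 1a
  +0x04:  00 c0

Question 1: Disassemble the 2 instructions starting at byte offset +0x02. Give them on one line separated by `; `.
subi si, #17; hlt

off 0x02: read 11 1a as little → 0x1a11
  opcode bits[15:10]=0x6: subi/RI
  rd: (w>>7)&0x7=0x4 → si
  imm: (w>>0)&0x7f=0x11 → #17
off 0x04: read 00 c0 as little → 0xc000
  opcode bits[15:10]=0x30: hlt/N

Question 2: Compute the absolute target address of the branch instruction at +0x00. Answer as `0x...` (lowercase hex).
0xb666

@+00  little-endian(00 34) = 0x3400
  opcode bits[15:10]=0xd: bnz/J
  imm@[9:0]=0x0 ⇒ #0
  target = base 0xb664 + off 0x00 + 2 + imm 0 = 0xb666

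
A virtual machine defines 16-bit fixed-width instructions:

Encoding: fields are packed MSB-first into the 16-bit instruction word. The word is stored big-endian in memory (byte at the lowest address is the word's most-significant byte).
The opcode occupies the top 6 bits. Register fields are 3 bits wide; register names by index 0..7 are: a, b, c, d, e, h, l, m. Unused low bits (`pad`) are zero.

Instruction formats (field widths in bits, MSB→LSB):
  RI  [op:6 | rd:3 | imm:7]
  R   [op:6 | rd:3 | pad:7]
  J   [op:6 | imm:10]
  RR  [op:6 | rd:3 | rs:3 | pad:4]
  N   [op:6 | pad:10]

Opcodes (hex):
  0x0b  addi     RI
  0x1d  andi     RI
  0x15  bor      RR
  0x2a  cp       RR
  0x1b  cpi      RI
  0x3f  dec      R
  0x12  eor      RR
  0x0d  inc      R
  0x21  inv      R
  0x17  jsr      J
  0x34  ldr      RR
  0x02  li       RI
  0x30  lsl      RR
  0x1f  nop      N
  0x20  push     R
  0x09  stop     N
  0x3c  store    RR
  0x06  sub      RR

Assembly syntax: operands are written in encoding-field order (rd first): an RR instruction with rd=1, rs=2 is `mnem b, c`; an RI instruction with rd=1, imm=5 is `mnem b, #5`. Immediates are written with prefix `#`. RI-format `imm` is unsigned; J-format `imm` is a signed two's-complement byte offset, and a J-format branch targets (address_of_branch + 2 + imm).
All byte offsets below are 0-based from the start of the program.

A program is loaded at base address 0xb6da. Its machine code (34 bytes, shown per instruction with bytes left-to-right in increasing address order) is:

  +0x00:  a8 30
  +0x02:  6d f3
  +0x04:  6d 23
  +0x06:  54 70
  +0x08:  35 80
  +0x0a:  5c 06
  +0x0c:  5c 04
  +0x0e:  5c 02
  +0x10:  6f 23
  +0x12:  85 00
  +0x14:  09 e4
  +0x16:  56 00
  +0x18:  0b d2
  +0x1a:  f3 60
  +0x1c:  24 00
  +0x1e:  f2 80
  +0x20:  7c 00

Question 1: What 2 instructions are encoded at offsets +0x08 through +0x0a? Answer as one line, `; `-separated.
+0x08: 35 80 ⇒ word 0x3580 (big)
  top 6b → 0xd → inc [R]
  rd@[9:7]=0x3 ⇒ d
+0x0a: 5c 06 ⇒ word 0x5c06 (big)
  top 6b → 0x17 → jsr [J]
  imm@[9:0]=0x6 ⇒ #6

inc d; jsr #6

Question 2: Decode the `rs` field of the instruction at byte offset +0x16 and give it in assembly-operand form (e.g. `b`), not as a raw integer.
a

off 0x16: read 56 00 as big → 0x5600
  top 6b → 0x15 → bor [RR]
  rd: (w>>7)&0x7=0x4 → e
  rs: (w>>4)&0x7=0x0 → a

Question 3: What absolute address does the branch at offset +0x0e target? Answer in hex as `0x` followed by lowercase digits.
0xb6ec

+0x0e: 5c 02 ⇒ word 0x5c02 (big)
  top 6b → 0x17 → jsr [J]
  [9:0] imm=2 = #2
  target = base 0xb6da + off 0x0e + 2 + imm 2 = 0xb6ec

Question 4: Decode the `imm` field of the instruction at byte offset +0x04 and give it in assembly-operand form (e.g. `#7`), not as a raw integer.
#35

off 0x04: read 6d 23 as big → 0x6d23
  op=0x6d23>>10=0x1b ⇒ cpi (RI)
  [9:7] rd=2 = c
  [6:0] imm=35 = #35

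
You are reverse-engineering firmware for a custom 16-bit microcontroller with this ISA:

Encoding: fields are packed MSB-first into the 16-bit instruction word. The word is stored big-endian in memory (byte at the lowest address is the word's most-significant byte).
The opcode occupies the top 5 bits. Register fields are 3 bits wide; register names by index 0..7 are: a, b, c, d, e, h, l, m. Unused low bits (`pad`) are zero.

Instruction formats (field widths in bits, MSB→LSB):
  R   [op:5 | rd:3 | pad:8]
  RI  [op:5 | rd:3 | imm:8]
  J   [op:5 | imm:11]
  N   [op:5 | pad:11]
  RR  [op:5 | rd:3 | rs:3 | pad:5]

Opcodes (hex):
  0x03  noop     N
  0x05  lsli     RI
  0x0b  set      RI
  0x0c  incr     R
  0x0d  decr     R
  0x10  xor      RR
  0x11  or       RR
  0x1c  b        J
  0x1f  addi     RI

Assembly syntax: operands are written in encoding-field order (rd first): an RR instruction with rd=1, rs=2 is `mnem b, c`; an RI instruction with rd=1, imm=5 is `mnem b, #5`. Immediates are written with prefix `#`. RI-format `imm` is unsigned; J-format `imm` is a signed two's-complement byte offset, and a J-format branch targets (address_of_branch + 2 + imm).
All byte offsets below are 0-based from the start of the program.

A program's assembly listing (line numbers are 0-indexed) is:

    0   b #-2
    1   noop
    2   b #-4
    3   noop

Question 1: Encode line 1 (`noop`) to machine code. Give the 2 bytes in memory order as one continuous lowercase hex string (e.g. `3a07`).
1800

L1: noop op=0x3:5|pad=0:11 ⇒ 0x1800 ⇒ big 18 00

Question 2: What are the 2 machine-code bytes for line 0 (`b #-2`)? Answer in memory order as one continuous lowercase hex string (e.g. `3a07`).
e7fe

0. b fields op=0x1c:5|imm=-2:11 → word e7feh → e7 fe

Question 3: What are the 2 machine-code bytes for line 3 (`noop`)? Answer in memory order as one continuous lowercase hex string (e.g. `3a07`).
3. noop fields op=0x3:5|pad=0:11 → word 1800h → 18 00

1800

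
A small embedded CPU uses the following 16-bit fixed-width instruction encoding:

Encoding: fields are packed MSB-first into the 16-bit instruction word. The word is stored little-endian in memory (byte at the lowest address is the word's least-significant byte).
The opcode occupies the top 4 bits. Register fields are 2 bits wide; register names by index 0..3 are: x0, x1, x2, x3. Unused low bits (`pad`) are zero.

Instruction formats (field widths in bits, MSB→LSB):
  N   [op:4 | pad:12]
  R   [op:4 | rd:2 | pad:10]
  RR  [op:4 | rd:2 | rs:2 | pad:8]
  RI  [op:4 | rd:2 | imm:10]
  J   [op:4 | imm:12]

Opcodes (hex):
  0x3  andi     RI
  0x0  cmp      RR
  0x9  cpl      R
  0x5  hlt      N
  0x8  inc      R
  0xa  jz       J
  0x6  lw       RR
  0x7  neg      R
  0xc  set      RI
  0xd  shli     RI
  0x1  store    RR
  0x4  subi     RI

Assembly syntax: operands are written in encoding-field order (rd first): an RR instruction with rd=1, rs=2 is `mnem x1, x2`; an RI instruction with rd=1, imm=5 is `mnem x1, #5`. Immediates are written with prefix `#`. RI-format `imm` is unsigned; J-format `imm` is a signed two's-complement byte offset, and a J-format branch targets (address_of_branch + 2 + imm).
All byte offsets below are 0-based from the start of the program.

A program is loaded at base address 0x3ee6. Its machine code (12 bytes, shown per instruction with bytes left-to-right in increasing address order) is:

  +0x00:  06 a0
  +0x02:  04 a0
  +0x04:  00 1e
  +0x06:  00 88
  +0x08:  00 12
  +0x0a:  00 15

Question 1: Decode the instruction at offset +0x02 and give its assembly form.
+0x02: 04 a0 ⇒ word 0xa004 (little)
  top 4b → 0xa → jz [J]
  [11:0] imm=4 = #4

jz #4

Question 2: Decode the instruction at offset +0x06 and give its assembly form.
inc x2

@+06  little-endian(00 88) = 0x8800
  opcode bits[15:12]=0x8: inc/R
  [11:10] rd=2 = x2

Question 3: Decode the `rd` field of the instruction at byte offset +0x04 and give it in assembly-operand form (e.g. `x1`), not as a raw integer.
off 0x04: read 00 1e as little → 0x1e00
  op=0x1e00>>12=0x1 ⇒ store (RR)
  rd: (w>>10)&0x3=0x3 → x3
  rs: (w>>8)&0x3=0x2 → x2

x3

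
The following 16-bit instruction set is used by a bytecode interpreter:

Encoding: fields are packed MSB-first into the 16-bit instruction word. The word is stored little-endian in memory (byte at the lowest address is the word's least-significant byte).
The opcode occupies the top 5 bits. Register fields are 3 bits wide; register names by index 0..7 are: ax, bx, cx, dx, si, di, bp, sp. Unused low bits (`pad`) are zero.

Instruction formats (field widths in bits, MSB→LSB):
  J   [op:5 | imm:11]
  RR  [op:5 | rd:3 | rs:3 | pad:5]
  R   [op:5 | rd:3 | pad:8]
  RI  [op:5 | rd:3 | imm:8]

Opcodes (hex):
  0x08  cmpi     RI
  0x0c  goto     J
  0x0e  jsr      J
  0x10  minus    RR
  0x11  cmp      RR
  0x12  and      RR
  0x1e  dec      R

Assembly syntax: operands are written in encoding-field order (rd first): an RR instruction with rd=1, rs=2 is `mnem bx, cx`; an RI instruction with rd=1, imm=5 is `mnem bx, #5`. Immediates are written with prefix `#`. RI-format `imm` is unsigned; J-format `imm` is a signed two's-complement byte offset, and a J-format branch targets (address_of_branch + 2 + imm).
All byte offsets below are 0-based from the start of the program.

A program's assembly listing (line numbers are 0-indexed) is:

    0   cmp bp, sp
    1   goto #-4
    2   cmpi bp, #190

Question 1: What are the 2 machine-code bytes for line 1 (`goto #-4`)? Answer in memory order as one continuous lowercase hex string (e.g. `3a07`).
1. goto fields op=0xc:5|imm=-4:11 → word 67fch → fc 67

fc67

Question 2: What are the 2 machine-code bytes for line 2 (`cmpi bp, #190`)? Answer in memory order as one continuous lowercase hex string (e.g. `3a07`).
L2: cmpi op=0x8:5|rd=6:3|imm=190:8 ⇒ 0x46be ⇒ little be 46

be46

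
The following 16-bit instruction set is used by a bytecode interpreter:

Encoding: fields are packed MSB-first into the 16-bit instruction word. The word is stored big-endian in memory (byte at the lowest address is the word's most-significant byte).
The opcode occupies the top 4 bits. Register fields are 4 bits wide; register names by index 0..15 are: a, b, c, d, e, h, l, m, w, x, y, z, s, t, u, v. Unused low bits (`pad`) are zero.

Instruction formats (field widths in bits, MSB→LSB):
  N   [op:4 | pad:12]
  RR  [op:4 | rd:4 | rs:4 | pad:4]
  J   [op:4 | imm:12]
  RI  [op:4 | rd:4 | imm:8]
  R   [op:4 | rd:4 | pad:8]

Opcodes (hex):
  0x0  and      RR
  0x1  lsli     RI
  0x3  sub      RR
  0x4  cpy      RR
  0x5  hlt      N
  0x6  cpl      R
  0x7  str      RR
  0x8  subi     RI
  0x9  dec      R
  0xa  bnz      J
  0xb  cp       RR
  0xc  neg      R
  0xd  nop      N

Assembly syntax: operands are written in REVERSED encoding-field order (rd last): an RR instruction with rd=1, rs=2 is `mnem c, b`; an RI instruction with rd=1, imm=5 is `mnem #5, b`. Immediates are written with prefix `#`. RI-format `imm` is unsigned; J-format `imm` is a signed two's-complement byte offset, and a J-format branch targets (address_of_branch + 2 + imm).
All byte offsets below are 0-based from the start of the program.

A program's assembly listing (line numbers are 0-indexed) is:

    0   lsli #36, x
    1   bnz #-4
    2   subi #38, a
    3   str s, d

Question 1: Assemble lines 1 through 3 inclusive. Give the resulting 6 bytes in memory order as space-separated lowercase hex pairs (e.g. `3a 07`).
L1: bnz op=0xa:4|imm=-4:12 ⇒ 0xaffc ⇒ big af fc
L2: subi op=0x8:4|rd=0:4|imm=38:8 ⇒ 0x8026 ⇒ big 80 26
L3: str op=0x7:4|rd=3:4|rs=12:4|pad=0:4 ⇒ 0x73c0 ⇒ big 73 c0

af fc 80 26 73 c0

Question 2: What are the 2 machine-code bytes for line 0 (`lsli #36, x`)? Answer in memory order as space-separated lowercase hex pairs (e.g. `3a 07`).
19 24

0. lsli fields op=0x1:4|rd=9:4|imm=36:8 → word 1924h → 19 24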